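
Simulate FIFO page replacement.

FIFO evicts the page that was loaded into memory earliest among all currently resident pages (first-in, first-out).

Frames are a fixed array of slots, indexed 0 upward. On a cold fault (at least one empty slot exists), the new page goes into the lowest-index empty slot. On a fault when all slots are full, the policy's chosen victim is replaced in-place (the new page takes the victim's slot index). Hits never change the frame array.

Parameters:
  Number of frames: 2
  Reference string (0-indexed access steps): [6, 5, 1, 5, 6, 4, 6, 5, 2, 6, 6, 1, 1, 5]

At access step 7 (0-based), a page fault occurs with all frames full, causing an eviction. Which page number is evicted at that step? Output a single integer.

Step 0: ref 6 -> FAULT, frames=[6,-]
Step 1: ref 5 -> FAULT, frames=[6,5]
Step 2: ref 1 -> FAULT, evict 6, frames=[1,5]
Step 3: ref 5 -> HIT, frames=[1,5]
Step 4: ref 6 -> FAULT, evict 5, frames=[1,6]
Step 5: ref 4 -> FAULT, evict 1, frames=[4,6]
Step 6: ref 6 -> HIT, frames=[4,6]
Step 7: ref 5 -> FAULT, evict 6, frames=[4,5]
At step 7: evicted page 6

Answer: 6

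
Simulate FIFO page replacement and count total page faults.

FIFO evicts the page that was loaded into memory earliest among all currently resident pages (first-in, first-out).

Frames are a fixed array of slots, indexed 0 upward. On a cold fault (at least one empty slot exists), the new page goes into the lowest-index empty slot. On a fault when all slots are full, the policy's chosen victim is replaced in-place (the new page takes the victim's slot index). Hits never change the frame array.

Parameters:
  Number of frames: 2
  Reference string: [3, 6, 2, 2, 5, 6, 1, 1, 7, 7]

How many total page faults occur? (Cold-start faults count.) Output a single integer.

Step 0: ref 3 → FAULT, frames=[3,-]
Step 1: ref 6 → FAULT, frames=[3,6]
Step 2: ref 2 → FAULT (evict 3), frames=[2,6]
Step 3: ref 2 → HIT, frames=[2,6]
Step 4: ref 5 → FAULT (evict 6), frames=[2,5]
Step 5: ref 6 → FAULT (evict 2), frames=[6,5]
Step 6: ref 1 → FAULT (evict 5), frames=[6,1]
Step 7: ref 1 → HIT, frames=[6,1]
Step 8: ref 7 → FAULT (evict 6), frames=[7,1]
Step 9: ref 7 → HIT, frames=[7,1]
Total faults: 7

Answer: 7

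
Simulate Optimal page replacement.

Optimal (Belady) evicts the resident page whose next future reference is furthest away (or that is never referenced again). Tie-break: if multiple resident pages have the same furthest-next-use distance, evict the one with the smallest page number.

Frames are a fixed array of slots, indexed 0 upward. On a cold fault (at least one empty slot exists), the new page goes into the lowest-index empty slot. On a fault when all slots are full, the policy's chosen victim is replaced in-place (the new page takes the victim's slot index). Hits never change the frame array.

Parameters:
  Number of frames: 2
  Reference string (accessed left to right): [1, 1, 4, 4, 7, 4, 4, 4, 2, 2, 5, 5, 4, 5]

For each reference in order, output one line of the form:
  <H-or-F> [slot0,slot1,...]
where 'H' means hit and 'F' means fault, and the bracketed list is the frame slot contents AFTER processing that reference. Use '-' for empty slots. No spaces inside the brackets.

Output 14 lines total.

F [1,-]
H [1,-]
F [1,4]
H [1,4]
F [7,4]
H [7,4]
H [7,4]
H [7,4]
F [2,4]
H [2,4]
F [5,4]
H [5,4]
H [5,4]
H [5,4]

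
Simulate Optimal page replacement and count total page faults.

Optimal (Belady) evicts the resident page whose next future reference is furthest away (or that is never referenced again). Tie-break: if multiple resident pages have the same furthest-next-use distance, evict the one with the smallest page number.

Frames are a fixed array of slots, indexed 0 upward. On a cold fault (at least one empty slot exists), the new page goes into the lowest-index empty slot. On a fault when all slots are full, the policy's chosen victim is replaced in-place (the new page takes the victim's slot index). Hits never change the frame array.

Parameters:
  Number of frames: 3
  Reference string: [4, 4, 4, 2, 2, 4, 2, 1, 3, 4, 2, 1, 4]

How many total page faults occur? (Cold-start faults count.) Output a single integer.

Answer: 5

Derivation:
Step 0: ref 4 → FAULT, frames=[4,-,-]
Step 1: ref 4 → HIT, frames=[4,-,-]
Step 2: ref 4 → HIT, frames=[4,-,-]
Step 3: ref 2 → FAULT, frames=[4,2,-]
Step 4: ref 2 → HIT, frames=[4,2,-]
Step 5: ref 4 → HIT, frames=[4,2,-]
Step 6: ref 2 → HIT, frames=[4,2,-]
Step 7: ref 1 → FAULT, frames=[4,2,1]
Step 8: ref 3 → FAULT (evict 1), frames=[4,2,3]
Step 9: ref 4 → HIT, frames=[4,2,3]
Step 10: ref 2 → HIT, frames=[4,2,3]
Step 11: ref 1 → FAULT (evict 2), frames=[4,1,3]
Step 12: ref 4 → HIT, frames=[4,1,3]
Total faults: 5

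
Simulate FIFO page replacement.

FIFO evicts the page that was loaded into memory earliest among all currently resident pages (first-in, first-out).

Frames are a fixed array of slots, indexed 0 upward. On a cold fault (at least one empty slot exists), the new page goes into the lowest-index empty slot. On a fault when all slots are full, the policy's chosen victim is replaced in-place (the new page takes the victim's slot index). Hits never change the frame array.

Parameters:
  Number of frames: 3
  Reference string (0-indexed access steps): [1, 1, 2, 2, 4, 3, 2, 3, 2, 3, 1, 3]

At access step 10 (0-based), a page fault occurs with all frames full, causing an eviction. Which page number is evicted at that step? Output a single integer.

Answer: 2

Derivation:
Step 0: ref 1 -> FAULT, frames=[1,-,-]
Step 1: ref 1 -> HIT, frames=[1,-,-]
Step 2: ref 2 -> FAULT, frames=[1,2,-]
Step 3: ref 2 -> HIT, frames=[1,2,-]
Step 4: ref 4 -> FAULT, frames=[1,2,4]
Step 5: ref 3 -> FAULT, evict 1, frames=[3,2,4]
Step 6: ref 2 -> HIT, frames=[3,2,4]
Step 7: ref 3 -> HIT, frames=[3,2,4]
Step 8: ref 2 -> HIT, frames=[3,2,4]
Step 9: ref 3 -> HIT, frames=[3,2,4]
Step 10: ref 1 -> FAULT, evict 2, frames=[3,1,4]
At step 10: evicted page 2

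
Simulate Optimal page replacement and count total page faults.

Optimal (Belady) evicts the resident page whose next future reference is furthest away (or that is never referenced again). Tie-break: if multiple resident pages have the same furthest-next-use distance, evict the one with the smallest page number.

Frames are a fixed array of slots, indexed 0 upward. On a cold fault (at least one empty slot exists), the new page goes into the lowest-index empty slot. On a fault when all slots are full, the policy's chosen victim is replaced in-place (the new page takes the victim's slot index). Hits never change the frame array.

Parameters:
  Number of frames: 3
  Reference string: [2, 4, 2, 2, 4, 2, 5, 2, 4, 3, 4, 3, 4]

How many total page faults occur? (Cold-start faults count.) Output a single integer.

Step 0: ref 2 → FAULT, frames=[2,-,-]
Step 1: ref 4 → FAULT, frames=[2,4,-]
Step 2: ref 2 → HIT, frames=[2,4,-]
Step 3: ref 2 → HIT, frames=[2,4,-]
Step 4: ref 4 → HIT, frames=[2,4,-]
Step 5: ref 2 → HIT, frames=[2,4,-]
Step 6: ref 5 → FAULT, frames=[2,4,5]
Step 7: ref 2 → HIT, frames=[2,4,5]
Step 8: ref 4 → HIT, frames=[2,4,5]
Step 9: ref 3 → FAULT (evict 2), frames=[3,4,5]
Step 10: ref 4 → HIT, frames=[3,4,5]
Step 11: ref 3 → HIT, frames=[3,4,5]
Step 12: ref 4 → HIT, frames=[3,4,5]
Total faults: 4

Answer: 4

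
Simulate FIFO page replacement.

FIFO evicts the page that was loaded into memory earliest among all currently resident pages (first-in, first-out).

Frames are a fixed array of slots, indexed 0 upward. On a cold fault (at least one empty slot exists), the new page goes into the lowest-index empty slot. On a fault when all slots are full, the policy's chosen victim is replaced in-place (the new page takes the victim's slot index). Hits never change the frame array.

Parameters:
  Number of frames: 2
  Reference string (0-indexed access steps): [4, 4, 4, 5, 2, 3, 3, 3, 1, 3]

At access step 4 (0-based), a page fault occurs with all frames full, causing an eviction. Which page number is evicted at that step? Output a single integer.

Step 0: ref 4 -> FAULT, frames=[4,-]
Step 1: ref 4 -> HIT, frames=[4,-]
Step 2: ref 4 -> HIT, frames=[4,-]
Step 3: ref 5 -> FAULT, frames=[4,5]
Step 4: ref 2 -> FAULT, evict 4, frames=[2,5]
At step 4: evicted page 4

Answer: 4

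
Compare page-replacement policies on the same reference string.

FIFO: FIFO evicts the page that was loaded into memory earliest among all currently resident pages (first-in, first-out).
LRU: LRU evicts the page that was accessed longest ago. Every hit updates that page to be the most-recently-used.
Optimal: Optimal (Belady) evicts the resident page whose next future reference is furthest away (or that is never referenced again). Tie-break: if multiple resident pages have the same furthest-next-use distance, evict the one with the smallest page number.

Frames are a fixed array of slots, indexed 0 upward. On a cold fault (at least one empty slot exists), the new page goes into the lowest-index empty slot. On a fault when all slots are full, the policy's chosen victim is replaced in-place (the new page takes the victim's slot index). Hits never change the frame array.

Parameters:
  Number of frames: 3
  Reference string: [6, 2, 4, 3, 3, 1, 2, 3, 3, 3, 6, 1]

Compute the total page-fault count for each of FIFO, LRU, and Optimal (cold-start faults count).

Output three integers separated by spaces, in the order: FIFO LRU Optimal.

--- FIFO ---
  step 0: ref 6 -> FAULT, frames=[6,-,-] (faults so far: 1)
  step 1: ref 2 -> FAULT, frames=[6,2,-] (faults so far: 2)
  step 2: ref 4 -> FAULT, frames=[6,2,4] (faults so far: 3)
  step 3: ref 3 -> FAULT, evict 6, frames=[3,2,4] (faults so far: 4)
  step 4: ref 3 -> HIT, frames=[3,2,4] (faults so far: 4)
  step 5: ref 1 -> FAULT, evict 2, frames=[3,1,4] (faults so far: 5)
  step 6: ref 2 -> FAULT, evict 4, frames=[3,1,2] (faults so far: 6)
  step 7: ref 3 -> HIT, frames=[3,1,2] (faults so far: 6)
  step 8: ref 3 -> HIT, frames=[3,1,2] (faults so far: 6)
  step 9: ref 3 -> HIT, frames=[3,1,2] (faults so far: 6)
  step 10: ref 6 -> FAULT, evict 3, frames=[6,1,2] (faults so far: 7)
  step 11: ref 1 -> HIT, frames=[6,1,2] (faults so far: 7)
  FIFO total faults: 7
--- LRU ---
  step 0: ref 6 -> FAULT, frames=[6,-,-] (faults so far: 1)
  step 1: ref 2 -> FAULT, frames=[6,2,-] (faults so far: 2)
  step 2: ref 4 -> FAULT, frames=[6,2,4] (faults so far: 3)
  step 3: ref 3 -> FAULT, evict 6, frames=[3,2,4] (faults so far: 4)
  step 4: ref 3 -> HIT, frames=[3,2,4] (faults so far: 4)
  step 5: ref 1 -> FAULT, evict 2, frames=[3,1,4] (faults so far: 5)
  step 6: ref 2 -> FAULT, evict 4, frames=[3,1,2] (faults so far: 6)
  step 7: ref 3 -> HIT, frames=[3,1,2] (faults so far: 6)
  step 8: ref 3 -> HIT, frames=[3,1,2] (faults so far: 6)
  step 9: ref 3 -> HIT, frames=[3,1,2] (faults so far: 6)
  step 10: ref 6 -> FAULT, evict 1, frames=[3,6,2] (faults so far: 7)
  step 11: ref 1 -> FAULT, evict 2, frames=[3,6,1] (faults so far: 8)
  LRU total faults: 8
--- Optimal ---
  step 0: ref 6 -> FAULT, frames=[6,-,-] (faults so far: 1)
  step 1: ref 2 -> FAULT, frames=[6,2,-] (faults so far: 2)
  step 2: ref 4 -> FAULT, frames=[6,2,4] (faults so far: 3)
  step 3: ref 3 -> FAULT, evict 4, frames=[6,2,3] (faults so far: 4)
  step 4: ref 3 -> HIT, frames=[6,2,3] (faults so far: 4)
  step 5: ref 1 -> FAULT, evict 6, frames=[1,2,3] (faults so far: 5)
  step 6: ref 2 -> HIT, frames=[1,2,3] (faults so far: 5)
  step 7: ref 3 -> HIT, frames=[1,2,3] (faults so far: 5)
  step 8: ref 3 -> HIT, frames=[1,2,3] (faults so far: 5)
  step 9: ref 3 -> HIT, frames=[1,2,3] (faults so far: 5)
  step 10: ref 6 -> FAULT, evict 2, frames=[1,6,3] (faults so far: 6)
  step 11: ref 1 -> HIT, frames=[1,6,3] (faults so far: 6)
  Optimal total faults: 6

Answer: 7 8 6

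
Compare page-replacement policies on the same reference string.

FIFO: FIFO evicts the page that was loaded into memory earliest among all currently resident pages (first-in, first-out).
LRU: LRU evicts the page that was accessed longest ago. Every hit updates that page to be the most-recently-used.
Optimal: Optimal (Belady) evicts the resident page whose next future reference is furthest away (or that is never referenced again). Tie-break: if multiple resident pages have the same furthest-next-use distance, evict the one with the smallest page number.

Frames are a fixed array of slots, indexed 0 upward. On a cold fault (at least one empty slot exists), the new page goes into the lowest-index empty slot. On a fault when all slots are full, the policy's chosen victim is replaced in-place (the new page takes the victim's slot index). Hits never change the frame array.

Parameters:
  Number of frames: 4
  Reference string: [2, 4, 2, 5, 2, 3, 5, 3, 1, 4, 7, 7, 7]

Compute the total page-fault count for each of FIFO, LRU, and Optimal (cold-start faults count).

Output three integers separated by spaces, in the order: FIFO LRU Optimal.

--- FIFO ---
  step 0: ref 2 -> FAULT, frames=[2,-,-,-] (faults so far: 1)
  step 1: ref 4 -> FAULT, frames=[2,4,-,-] (faults so far: 2)
  step 2: ref 2 -> HIT, frames=[2,4,-,-] (faults so far: 2)
  step 3: ref 5 -> FAULT, frames=[2,4,5,-] (faults so far: 3)
  step 4: ref 2 -> HIT, frames=[2,4,5,-] (faults so far: 3)
  step 5: ref 3 -> FAULT, frames=[2,4,5,3] (faults so far: 4)
  step 6: ref 5 -> HIT, frames=[2,4,5,3] (faults so far: 4)
  step 7: ref 3 -> HIT, frames=[2,4,5,3] (faults so far: 4)
  step 8: ref 1 -> FAULT, evict 2, frames=[1,4,5,3] (faults so far: 5)
  step 9: ref 4 -> HIT, frames=[1,4,5,3] (faults so far: 5)
  step 10: ref 7 -> FAULT, evict 4, frames=[1,7,5,3] (faults so far: 6)
  step 11: ref 7 -> HIT, frames=[1,7,5,3] (faults so far: 6)
  step 12: ref 7 -> HIT, frames=[1,7,5,3] (faults so far: 6)
  FIFO total faults: 6
--- LRU ---
  step 0: ref 2 -> FAULT, frames=[2,-,-,-] (faults so far: 1)
  step 1: ref 4 -> FAULT, frames=[2,4,-,-] (faults so far: 2)
  step 2: ref 2 -> HIT, frames=[2,4,-,-] (faults so far: 2)
  step 3: ref 5 -> FAULT, frames=[2,4,5,-] (faults so far: 3)
  step 4: ref 2 -> HIT, frames=[2,4,5,-] (faults so far: 3)
  step 5: ref 3 -> FAULT, frames=[2,4,5,3] (faults so far: 4)
  step 6: ref 5 -> HIT, frames=[2,4,5,3] (faults so far: 4)
  step 7: ref 3 -> HIT, frames=[2,4,5,3] (faults so far: 4)
  step 8: ref 1 -> FAULT, evict 4, frames=[2,1,5,3] (faults so far: 5)
  step 9: ref 4 -> FAULT, evict 2, frames=[4,1,5,3] (faults so far: 6)
  step 10: ref 7 -> FAULT, evict 5, frames=[4,1,7,3] (faults so far: 7)
  step 11: ref 7 -> HIT, frames=[4,1,7,3] (faults so far: 7)
  step 12: ref 7 -> HIT, frames=[4,1,7,3] (faults so far: 7)
  LRU total faults: 7
--- Optimal ---
  step 0: ref 2 -> FAULT, frames=[2,-,-,-] (faults so far: 1)
  step 1: ref 4 -> FAULT, frames=[2,4,-,-] (faults so far: 2)
  step 2: ref 2 -> HIT, frames=[2,4,-,-] (faults so far: 2)
  step 3: ref 5 -> FAULT, frames=[2,4,5,-] (faults so far: 3)
  step 4: ref 2 -> HIT, frames=[2,4,5,-] (faults so far: 3)
  step 5: ref 3 -> FAULT, frames=[2,4,5,3] (faults so far: 4)
  step 6: ref 5 -> HIT, frames=[2,4,5,3] (faults so far: 4)
  step 7: ref 3 -> HIT, frames=[2,4,5,3] (faults so far: 4)
  step 8: ref 1 -> FAULT, evict 2, frames=[1,4,5,3] (faults so far: 5)
  step 9: ref 4 -> HIT, frames=[1,4,5,3] (faults so far: 5)
  step 10: ref 7 -> FAULT, evict 1, frames=[7,4,5,3] (faults so far: 6)
  step 11: ref 7 -> HIT, frames=[7,4,5,3] (faults so far: 6)
  step 12: ref 7 -> HIT, frames=[7,4,5,3] (faults so far: 6)
  Optimal total faults: 6

Answer: 6 7 6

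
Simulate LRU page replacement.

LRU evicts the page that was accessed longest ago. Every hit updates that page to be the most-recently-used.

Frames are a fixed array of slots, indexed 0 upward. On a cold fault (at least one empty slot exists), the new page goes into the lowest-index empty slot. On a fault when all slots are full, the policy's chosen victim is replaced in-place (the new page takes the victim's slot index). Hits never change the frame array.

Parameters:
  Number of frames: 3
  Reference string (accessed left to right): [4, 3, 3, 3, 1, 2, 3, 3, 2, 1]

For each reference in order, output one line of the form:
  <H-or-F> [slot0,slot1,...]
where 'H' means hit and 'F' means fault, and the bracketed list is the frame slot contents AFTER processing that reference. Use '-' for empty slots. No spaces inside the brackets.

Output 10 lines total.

F [4,-,-]
F [4,3,-]
H [4,3,-]
H [4,3,-]
F [4,3,1]
F [2,3,1]
H [2,3,1]
H [2,3,1]
H [2,3,1]
H [2,3,1]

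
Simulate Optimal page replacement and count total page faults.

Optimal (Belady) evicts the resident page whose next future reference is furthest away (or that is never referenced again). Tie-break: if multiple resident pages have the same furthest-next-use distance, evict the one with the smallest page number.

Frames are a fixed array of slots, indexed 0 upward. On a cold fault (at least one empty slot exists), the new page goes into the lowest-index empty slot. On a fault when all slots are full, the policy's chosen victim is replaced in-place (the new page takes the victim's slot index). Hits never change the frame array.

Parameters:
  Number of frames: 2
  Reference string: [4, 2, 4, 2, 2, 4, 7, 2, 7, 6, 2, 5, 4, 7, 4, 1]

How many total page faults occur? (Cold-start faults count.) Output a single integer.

Step 0: ref 4 → FAULT, frames=[4,-]
Step 1: ref 2 → FAULT, frames=[4,2]
Step 2: ref 4 → HIT, frames=[4,2]
Step 3: ref 2 → HIT, frames=[4,2]
Step 4: ref 2 → HIT, frames=[4,2]
Step 5: ref 4 → HIT, frames=[4,2]
Step 6: ref 7 → FAULT (evict 4), frames=[7,2]
Step 7: ref 2 → HIT, frames=[7,2]
Step 8: ref 7 → HIT, frames=[7,2]
Step 9: ref 6 → FAULT (evict 7), frames=[6,2]
Step 10: ref 2 → HIT, frames=[6,2]
Step 11: ref 5 → FAULT (evict 2), frames=[6,5]
Step 12: ref 4 → FAULT (evict 5), frames=[6,4]
Step 13: ref 7 → FAULT (evict 6), frames=[7,4]
Step 14: ref 4 → HIT, frames=[7,4]
Step 15: ref 1 → FAULT (evict 4), frames=[7,1]
Total faults: 8

Answer: 8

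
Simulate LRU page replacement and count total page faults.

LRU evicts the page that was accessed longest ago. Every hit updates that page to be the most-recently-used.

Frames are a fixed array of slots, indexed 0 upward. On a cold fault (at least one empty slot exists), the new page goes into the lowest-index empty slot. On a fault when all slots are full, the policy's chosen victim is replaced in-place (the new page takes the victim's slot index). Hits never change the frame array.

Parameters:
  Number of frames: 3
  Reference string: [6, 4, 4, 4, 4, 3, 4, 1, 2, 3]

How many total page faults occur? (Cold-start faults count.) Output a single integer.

Step 0: ref 6 → FAULT, frames=[6,-,-]
Step 1: ref 4 → FAULT, frames=[6,4,-]
Step 2: ref 4 → HIT, frames=[6,4,-]
Step 3: ref 4 → HIT, frames=[6,4,-]
Step 4: ref 4 → HIT, frames=[6,4,-]
Step 5: ref 3 → FAULT, frames=[6,4,3]
Step 6: ref 4 → HIT, frames=[6,4,3]
Step 7: ref 1 → FAULT (evict 6), frames=[1,4,3]
Step 8: ref 2 → FAULT (evict 3), frames=[1,4,2]
Step 9: ref 3 → FAULT (evict 4), frames=[1,3,2]
Total faults: 6

Answer: 6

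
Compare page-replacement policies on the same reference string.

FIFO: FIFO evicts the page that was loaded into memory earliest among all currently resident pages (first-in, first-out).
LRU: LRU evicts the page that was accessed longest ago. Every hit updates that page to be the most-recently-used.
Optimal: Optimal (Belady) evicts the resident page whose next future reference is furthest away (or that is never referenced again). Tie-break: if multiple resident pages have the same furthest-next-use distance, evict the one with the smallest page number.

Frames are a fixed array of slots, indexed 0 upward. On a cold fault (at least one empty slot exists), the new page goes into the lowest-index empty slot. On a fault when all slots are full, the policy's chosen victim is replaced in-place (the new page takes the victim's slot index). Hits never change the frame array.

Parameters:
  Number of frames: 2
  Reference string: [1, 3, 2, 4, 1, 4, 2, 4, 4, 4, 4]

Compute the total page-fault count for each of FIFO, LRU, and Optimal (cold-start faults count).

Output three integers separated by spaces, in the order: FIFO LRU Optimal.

--- FIFO ---
  step 0: ref 1 -> FAULT, frames=[1,-] (faults so far: 1)
  step 1: ref 3 -> FAULT, frames=[1,3] (faults so far: 2)
  step 2: ref 2 -> FAULT, evict 1, frames=[2,3] (faults so far: 3)
  step 3: ref 4 -> FAULT, evict 3, frames=[2,4] (faults so far: 4)
  step 4: ref 1 -> FAULT, evict 2, frames=[1,4] (faults so far: 5)
  step 5: ref 4 -> HIT, frames=[1,4] (faults so far: 5)
  step 6: ref 2 -> FAULT, evict 4, frames=[1,2] (faults so far: 6)
  step 7: ref 4 -> FAULT, evict 1, frames=[4,2] (faults so far: 7)
  step 8: ref 4 -> HIT, frames=[4,2] (faults so far: 7)
  step 9: ref 4 -> HIT, frames=[4,2] (faults so far: 7)
  step 10: ref 4 -> HIT, frames=[4,2] (faults so far: 7)
  FIFO total faults: 7
--- LRU ---
  step 0: ref 1 -> FAULT, frames=[1,-] (faults so far: 1)
  step 1: ref 3 -> FAULT, frames=[1,3] (faults so far: 2)
  step 2: ref 2 -> FAULT, evict 1, frames=[2,3] (faults so far: 3)
  step 3: ref 4 -> FAULT, evict 3, frames=[2,4] (faults so far: 4)
  step 4: ref 1 -> FAULT, evict 2, frames=[1,4] (faults so far: 5)
  step 5: ref 4 -> HIT, frames=[1,4] (faults so far: 5)
  step 6: ref 2 -> FAULT, evict 1, frames=[2,4] (faults so far: 6)
  step 7: ref 4 -> HIT, frames=[2,4] (faults so far: 6)
  step 8: ref 4 -> HIT, frames=[2,4] (faults so far: 6)
  step 9: ref 4 -> HIT, frames=[2,4] (faults so far: 6)
  step 10: ref 4 -> HIT, frames=[2,4] (faults so far: 6)
  LRU total faults: 6
--- Optimal ---
  step 0: ref 1 -> FAULT, frames=[1,-] (faults so far: 1)
  step 1: ref 3 -> FAULT, frames=[1,3] (faults so far: 2)
  step 2: ref 2 -> FAULT, evict 3, frames=[1,2] (faults so far: 3)
  step 3: ref 4 -> FAULT, evict 2, frames=[1,4] (faults so far: 4)
  step 4: ref 1 -> HIT, frames=[1,4] (faults so far: 4)
  step 5: ref 4 -> HIT, frames=[1,4] (faults so far: 4)
  step 6: ref 2 -> FAULT, evict 1, frames=[2,4] (faults so far: 5)
  step 7: ref 4 -> HIT, frames=[2,4] (faults so far: 5)
  step 8: ref 4 -> HIT, frames=[2,4] (faults so far: 5)
  step 9: ref 4 -> HIT, frames=[2,4] (faults so far: 5)
  step 10: ref 4 -> HIT, frames=[2,4] (faults so far: 5)
  Optimal total faults: 5

Answer: 7 6 5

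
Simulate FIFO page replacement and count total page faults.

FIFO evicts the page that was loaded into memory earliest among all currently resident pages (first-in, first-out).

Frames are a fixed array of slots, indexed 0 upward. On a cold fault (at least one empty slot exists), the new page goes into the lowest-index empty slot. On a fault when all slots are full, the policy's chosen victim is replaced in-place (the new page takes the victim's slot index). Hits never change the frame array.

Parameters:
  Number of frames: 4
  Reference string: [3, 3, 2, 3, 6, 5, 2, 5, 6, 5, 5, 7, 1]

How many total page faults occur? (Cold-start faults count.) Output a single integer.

Step 0: ref 3 → FAULT, frames=[3,-,-,-]
Step 1: ref 3 → HIT, frames=[3,-,-,-]
Step 2: ref 2 → FAULT, frames=[3,2,-,-]
Step 3: ref 3 → HIT, frames=[3,2,-,-]
Step 4: ref 6 → FAULT, frames=[3,2,6,-]
Step 5: ref 5 → FAULT, frames=[3,2,6,5]
Step 6: ref 2 → HIT, frames=[3,2,6,5]
Step 7: ref 5 → HIT, frames=[3,2,6,5]
Step 8: ref 6 → HIT, frames=[3,2,6,5]
Step 9: ref 5 → HIT, frames=[3,2,6,5]
Step 10: ref 5 → HIT, frames=[3,2,6,5]
Step 11: ref 7 → FAULT (evict 3), frames=[7,2,6,5]
Step 12: ref 1 → FAULT (evict 2), frames=[7,1,6,5]
Total faults: 6

Answer: 6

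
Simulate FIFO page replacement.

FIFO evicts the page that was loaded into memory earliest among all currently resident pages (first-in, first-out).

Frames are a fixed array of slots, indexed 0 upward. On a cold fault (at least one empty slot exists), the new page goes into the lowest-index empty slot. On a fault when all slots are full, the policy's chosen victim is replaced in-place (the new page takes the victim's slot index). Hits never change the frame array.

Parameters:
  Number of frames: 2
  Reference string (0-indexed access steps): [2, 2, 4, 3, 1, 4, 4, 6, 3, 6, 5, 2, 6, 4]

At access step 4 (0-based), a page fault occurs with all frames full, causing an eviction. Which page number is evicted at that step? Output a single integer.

Step 0: ref 2 -> FAULT, frames=[2,-]
Step 1: ref 2 -> HIT, frames=[2,-]
Step 2: ref 4 -> FAULT, frames=[2,4]
Step 3: ref 3 -> FAULT, evict 2, frames=[3,4]
Step 4: ref 1 -> FAULT, evict 4, frames=[3,1]
At step 4: evicted page 4

Answer: 4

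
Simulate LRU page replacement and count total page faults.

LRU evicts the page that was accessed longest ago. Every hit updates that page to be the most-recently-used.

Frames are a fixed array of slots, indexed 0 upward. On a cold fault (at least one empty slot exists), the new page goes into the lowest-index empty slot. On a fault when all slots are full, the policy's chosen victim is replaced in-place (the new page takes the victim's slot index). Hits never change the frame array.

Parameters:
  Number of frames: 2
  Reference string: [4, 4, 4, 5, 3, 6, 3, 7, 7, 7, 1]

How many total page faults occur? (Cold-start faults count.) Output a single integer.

Step 0: ref 4 → FAULT, frames=[4,-]
Step 1: ref 4 → HIT, frames=[4,-]
Step 2: ref 4 → HIT, frames=[4,-]
Step 3: ref 5 → FAULT, frames=[4,5]
Step 4: ref 3 → FAULT (evict 4), frames=[3,5]
Step 5: ref 6 → FAULT (evict 5), frames=[3,6]
Step 6: ref 3 → HIT, frames=[3,6]
Step 7: ref 7 → FAULT (evict 6), frames=[3,7]
Step 8: ref 7 → HIT, frames=[3,7]
Step 9: ref 7 → HIT, frames=[3,7]
Step 10: ref 1 → FAULT (evict 3), frames=[1,7]
Total faults: 6

Answer: 6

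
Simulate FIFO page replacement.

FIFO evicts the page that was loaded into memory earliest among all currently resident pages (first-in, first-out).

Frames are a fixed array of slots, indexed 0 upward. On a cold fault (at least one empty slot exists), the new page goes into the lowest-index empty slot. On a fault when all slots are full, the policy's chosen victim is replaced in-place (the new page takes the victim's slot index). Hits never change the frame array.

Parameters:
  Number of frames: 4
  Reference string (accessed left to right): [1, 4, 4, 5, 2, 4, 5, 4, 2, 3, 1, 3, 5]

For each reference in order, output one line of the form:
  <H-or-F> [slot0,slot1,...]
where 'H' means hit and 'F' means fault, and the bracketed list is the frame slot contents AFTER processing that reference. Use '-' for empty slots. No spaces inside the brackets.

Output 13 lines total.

F [1,-,-,-]
F [1,4,-,-]
H [1,4,-,-]
F [1,4,5,-]
F [1,4,5,2]
H [1,4,5,2]
H [1,4,5,2]
H [1,4,5,2]
H [1,4,5,2]
F [3,4,5,2]
F [3,1,5,2]
H [3,1,5,2]
H [3,1,5,2]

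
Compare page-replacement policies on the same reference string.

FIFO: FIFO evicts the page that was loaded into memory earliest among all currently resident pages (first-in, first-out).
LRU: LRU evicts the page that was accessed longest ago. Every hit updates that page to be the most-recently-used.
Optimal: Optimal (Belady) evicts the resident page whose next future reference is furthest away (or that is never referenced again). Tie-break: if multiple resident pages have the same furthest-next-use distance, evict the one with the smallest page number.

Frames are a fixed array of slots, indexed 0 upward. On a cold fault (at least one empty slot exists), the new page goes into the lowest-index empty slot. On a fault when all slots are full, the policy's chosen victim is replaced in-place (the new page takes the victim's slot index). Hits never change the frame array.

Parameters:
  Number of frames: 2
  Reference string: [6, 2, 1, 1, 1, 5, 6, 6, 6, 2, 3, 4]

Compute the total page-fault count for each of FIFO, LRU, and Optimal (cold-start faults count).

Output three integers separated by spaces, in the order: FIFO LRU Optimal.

Answer: 8 8 7

Derivation:
--- FIFO ---
  step 0: ref 6 -> FAULT, frames=[6,-] (faults so far: 1)
  step 1: ref 2 -> FAULT, frames=[6,2] (faults so far: 2)
  step 2: ref 1 -> FAULT, evict 6, frames=[1,2] (faults so far: 3)
  step 3: ref 1 -> HIT, frames=[1,2] (faults so far: 3)
  step 4: ref 1 -> HIT, frames=[1,2] (faults so far: 3)
  step 5: ref 5 -> FAULT, evict 2, frames=[1,5] (faults so far: 4)
  step 6: ref 6 -> FAULT, evict 1, frames=[6,5] (faults so far: 5)
  step 7: ref 6 -> HIT, frames=[6,5] (faults so far: 5)
  step 8: ref 6 -> HIT, frames=[6,5] (faults so far: 5)
  step 9: ref 2 -> FAULT, evict 5, frames=[6,2] (faults so far: 6)
  step 10: ref 3 -> FAULT, evict 6, frames=[3,2] (faults so far: 7)
  step 11: ref 4 -> FAULT, evict 2, frames=[3,4] (faults so far: 8)
  FIFO total faults: 8
--- LRU ---
  step 0: ref 6 -> FAULT, frames=[6,-] (faults so far: 1)
  step 1: ref 2 -> FAULT, frames=[6,2] (faults so far: 2)
  step 2: ref 1 -> FAULT, evict 6, frames=[1,2] (faults so far: 3)
  step 3: ref 1 -> HIT, frames=[1,2] (faults so far: 3)
  step 4: ref 1 -> HIT, frames=[1,2] (faults so far: 3)
  step 5: ref 5 -> FAULT, evict 2, frames=[1,5] (faults so far: 4)
  step 6: ref 6 -> FAULT, evict 1, frames=[6,5] (faults so far: 5)
  step 7: ref 6 -> HIT, frames=[6,5] (faults so far: 5)
  step 8: ref 6 -> HIT, frames=[6,5] (faults so far: 5)
  step 9: ref 2 -> FAULT, evict 5, frames=[6,2] (faults so far: 6)
  step 10: ref 3 -> FAULT, evict 6, frames=[3,2] (faults so far: 7)
  step 11: ref 4 -> FAULT, evict 2, frames=[3,4] (faults so far: 8)
  LRU total faults: 8
--- Optimal ---
  step 0: ref 6 -> FAULT, frames=[6,-] (faults so far: 1)
  step 1: ref 2 -> FAULT, frames=[6,2] (faults so far: 2)
  step 2: ref 1 -> FAULT, evict 2, frames=[6,1] (faults so far: 3)
  step 3: ref 1 -> HIT, frames=[6,1] (faults so far: 3)
  step 4: ref 1 -> HIT, frames=[6,1] (faults so far: 3)
  step 5: ref 5 -> FAULT, evict 1, frames=[6,5] (faults so far: 4)
  step 6: ref 6 -> HIT, frames=[6,5] (faults so far: 4)
  step 7: ref 6 -> HIT, frames=[6,5] (faults so far: 4)
  step 8: ref 6 -> HIT, frames=[6,5] (faults so far: 4)
  step 9: ref 2 -> FAULT, evict 5, frames=[6,2] (faults so far: 5)
  step 10: ref 3 -> FAULT, evict 2, frames=[6,3] (faults so far: 6)
  step 11: ref 4 -> FAULT, evict 3, frames=[6,4] (faults so far: 7)
  Optimal total faults: 7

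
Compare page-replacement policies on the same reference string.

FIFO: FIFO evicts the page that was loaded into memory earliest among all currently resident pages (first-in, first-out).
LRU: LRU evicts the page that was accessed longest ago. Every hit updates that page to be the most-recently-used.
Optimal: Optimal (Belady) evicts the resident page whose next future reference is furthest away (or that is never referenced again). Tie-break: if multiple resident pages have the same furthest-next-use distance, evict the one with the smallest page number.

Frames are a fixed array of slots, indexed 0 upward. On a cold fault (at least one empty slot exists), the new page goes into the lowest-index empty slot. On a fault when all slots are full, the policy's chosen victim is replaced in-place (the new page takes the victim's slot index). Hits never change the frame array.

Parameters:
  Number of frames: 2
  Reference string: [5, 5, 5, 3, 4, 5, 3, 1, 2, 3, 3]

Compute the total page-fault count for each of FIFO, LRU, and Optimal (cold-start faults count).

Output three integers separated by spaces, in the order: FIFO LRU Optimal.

--- FIFO ---
  step 0: ref 5 -> FAULT, frames=[5,-] (faults so far: 1)
  step 1: ref 5 -> HIT, frames=[5,-] (faults so far: 1)
  step 2: ref 5 -> HIT, frames=[5,-] (faults so far: 1)
  step 3: ref 3 -> FAULT, frames=[5,3] (faults so far: 2)
  step 4: ref 4 -> FAULT, evict 5, frames=[4,3] (faults so far: 3)
  step 5: ref 5 -> FAULT, evict 3, frames=[4,5] (faults so far: 4)
  step 6: ref 3 -> FAULT, evict 4, frames=[3,5] (faults so far: 5)
  step 7: ref 1 -> FAULT, evict 5, frames=[3,1] (faults so far: 6)
  step 8: ref 2 -> FAULT, evict 3, frames=[2,1] (faults so far: 7)
  step 9: ref 3 -> FAULT, evict 1, frames=[2,3] (faults so far: 8)
  step 10: ref 3 -> HIT, frames=[2,3] (faults so far: 8)
  FIFO total faults: 8
--- LRU ---
  step 0: ref 5 -> FAULT, frames=[5,-] (faults so far: 1)
  step 1: ref 5 -> HIT, frames=[5,-] (faults so far: 1)
  step 2: ref 5 -> HIT, frames=[5,-] (faults so far: 1)
  step 3: ref 3 -> FAULT, frames=[5,3] (faults so far: 2)
  step 4: ref 4 -> FAULT, evict 5, frames=[4,3] (faults so far: 3)
  step 5: ref 5 -> FAULT, evict 3, frames=[4,5] (faults so far: 4)
  step 6: ref 3 -> FAULT, evict 4, frames=[3,5] (faults so far: 5)
  step 7: ref 1 -> FAULT, evict 5, frames=[3,1] (faults so far: 6)
  step 8: ref 2 -> FAULT, evict 3, frames=[2,1] (faults so far: 7)
  step 9: ref 3 -> FAULT, evict 1, frames=[2,3] (faults so far: 8)
  step 10: ref 3 -> HIT, frames=[2,3] (faults so far: 8)
  LRU total faults: 8
--- Optimal ---
  step 0: ref 5 -> FAULT, frames=[5,-] (faults so far: 1)
  step 1: ref 5 -> HIT, frames=[5,-] (faults so far: 1)
  step 2: ref 5 -> HIT, frames=[5,-] (faults so far: 1)
  step 3: ref 3 -> FAULT, frames=[5,3] (faults so far: 2)
  step 4: ref 4 -> FAULT, evict 3, frames=[5,4] (faults so far: 3)
  step 5: ref 5 -> HIT, frames=[5,4] (faults so far: 3)
  step 6: ref 3 -> FAULT, evict 4, frames=[5,3] (faults so far: 4)
  step 7: ref 1 -> FAULT, evict 5, frames=[1,3] (faults so far: 5)
  step 8: ref 2 -> FAULT, evict 1, frames=[2,3] (faults so far: 6)
  step 9: ref 3 -> HIT, frames=[2,3] (faults so far: 6)
  step 10: ref 3 -> HIT, frames=[2,3] (faults so far: 6)
  Optimal total faults: 6

Answer: 8 8 6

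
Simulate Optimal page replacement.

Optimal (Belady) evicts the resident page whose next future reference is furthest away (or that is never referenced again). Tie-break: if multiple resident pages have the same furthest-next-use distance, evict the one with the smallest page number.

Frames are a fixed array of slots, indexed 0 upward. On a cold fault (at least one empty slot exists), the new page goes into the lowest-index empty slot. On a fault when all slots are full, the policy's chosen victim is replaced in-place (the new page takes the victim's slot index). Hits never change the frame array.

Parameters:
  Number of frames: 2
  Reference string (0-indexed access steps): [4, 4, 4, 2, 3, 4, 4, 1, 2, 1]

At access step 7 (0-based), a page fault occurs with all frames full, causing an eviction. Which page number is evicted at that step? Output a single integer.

Step 0: ref 4 -> FAULT, frames=[4,-]
Step 1: ref 4 -> HIT, frames=[4,-]
Step 2: ref 4 -> HIT, frames=[4,-]
Step 3: ref 2 -> FAULT, frames=[4,2]
Step 4: ref 3 -> FAULT, evict 2, frames=[4,3]
Step 5: ref 4 -> HIT, frames=[4,3]
Step 6: ref 4 -> HIT, frames=[4,3]
Step 7: ref 1 -> FAULT, evict 3, frames=[4,1]
At step 7: evicted page 3

Answer: 3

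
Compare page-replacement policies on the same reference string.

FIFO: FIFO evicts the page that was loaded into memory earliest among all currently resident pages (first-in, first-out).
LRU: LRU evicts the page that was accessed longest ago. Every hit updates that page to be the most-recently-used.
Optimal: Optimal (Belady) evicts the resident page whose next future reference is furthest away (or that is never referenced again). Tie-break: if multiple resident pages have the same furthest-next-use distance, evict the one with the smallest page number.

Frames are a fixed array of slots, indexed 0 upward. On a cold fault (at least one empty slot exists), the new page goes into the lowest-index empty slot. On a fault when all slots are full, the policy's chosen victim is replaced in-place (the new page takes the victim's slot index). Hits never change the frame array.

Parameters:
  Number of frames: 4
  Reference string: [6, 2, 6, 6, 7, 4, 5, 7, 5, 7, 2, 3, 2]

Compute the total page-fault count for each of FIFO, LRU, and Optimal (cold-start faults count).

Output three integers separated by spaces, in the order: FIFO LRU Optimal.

--- FIFO ---
  step 0: ref 6 -> FAULT, frames=[6,-,-,-] (faults so far: 1)
  step 1: ref 2 -> FAULT, frames=[6,2,-,-] (faults so far: 2)
  step 2: ref 6 -> HIT, frames=[6,2,-,-] (faults so far: 2)
  step 3: ref 6 -> HIT, frames=[6,2,-,-] (faults so far: 2)
  step 4: ref 7 -> FAULT, frames=[6,2,7,-] (faults so far: 3)
  step 5: ref 4 -> FAULT, frames=[6,2,7,4] (faults so far: 4)
  step 6: ref 5 -> FAULT, evict 6, frames=[5,2,7,4] (faults so far: 5)
  step 7: ref 7 -> HIT, frames=[5,2,7,4] (faults so far: 5)
  step 8: ref 5 -> HIT, frames=[5,2,7,4] (faults so far: 5)
  step 9: ref 7 -> HIT, frames=[5,2,7,4] (faults so far: 5)
  step 10: ref 2 -> HIT, frames=[5,2,7,4] (faults so far: 5)
  step 11: ref 3 -> FAULT, evict 2, frames=[5,3,7,4] (faults so far: 6)
  step 12: ref 2 -> FAULT, evict 7, frames=[5,3,2,4] (faults so far: 7)
  FIFO total faults: 7
--- LRU ---
  step 0: ref 6 -> FAULT, frames=[6,-,-,-] (faults so far: 1)
  step 1: ref 2 -> FAULT, frames=[6,2,-,-] (faults so far: 2)
  step 2: ref 6 -> HIT, frames=[6,2,-,-] (faults so far: 2)
  step 3: ref 6 -> HIT, frames=[6,2,-,-] (faults so far: 2)
  step 4: ref 7 -> FAULT, frames=[6,2,7,-] (faults so far: 3)
  step 5: ref 4 -> FAULT, frames=[6,2,7,4] (faults so far: 4)
  step 6: ref 5 -> FAULT, evict 2, frames=[6,5,7,4] (faults so far: 5)
  step 7: ref 7 -> HIT, frames=[6,5,7,4] (faults so far: 5)
  step 8: ref 5 -> HIT, frames=[6,5,7,4] (faults so far: 5)
  step 9: ref 7 -> HIT, frames=[6,5,7,4] (faults so far: 5)
  step 10: ref 2 -> FAULT, evict 6, frames=[2,5,7,4] (faults so far: 6)
  step 11: ref 3 -> FAULT, evict 4, frames=[2,5,7,3] (faults so far: 7)
  step 12: ref 2 -> HIT, frames=[2,5,7,3] (faults so far: 7)
  LRU total faults: 7
--- Optimal ---
  step 0: ref 6 -> FAULT, frames=[6,-,-,-] (faults so far: 1)
  step 1: ref 2 -> FAULT, frames=[6,2,-,-] (faults so far: 2)
  step 2: ref 6 -> HIT, frames=[6,2,-,-] (faults so far: 2)
  step 3: ref 6 -> HIT, frames=[6,2,-,-] (faults so far: 2)
  step 4: ref 7 -> FAULT, frames=[6,2,7,-] (faults so far: 3)
  step 5: ref 4 -> FAULT, frames=[6,2,7,4] (faults so far: 4)
  step 6: ref 5 -> FAULT, evict 4, frames=[6,2,7,5] (faults so far: 5)
  step 7: ref 7 -> HIT, frames=[6,2,7,5] (faults so far: 5)
  step 8: ref 5 -> HIT, frames=[6,2,7,5] (faults so far: 5)
  step 9: ref 7 -> HIT, frames=[6,2,7,5] (faults so far: 5)
  step 10: ref 2 -> HIT, frames=[6,2,7,5] (faults so far: 5)
  step 11: ref 3 -> FAULT, evict 5, frames=[6,2,7,3] (faults so far: 6)
  step 12: ref 2 -> HIT, frames=[6,2,7,3] (faults so far: 6)
  Optimal total faults: 6

Answer: 7 7 6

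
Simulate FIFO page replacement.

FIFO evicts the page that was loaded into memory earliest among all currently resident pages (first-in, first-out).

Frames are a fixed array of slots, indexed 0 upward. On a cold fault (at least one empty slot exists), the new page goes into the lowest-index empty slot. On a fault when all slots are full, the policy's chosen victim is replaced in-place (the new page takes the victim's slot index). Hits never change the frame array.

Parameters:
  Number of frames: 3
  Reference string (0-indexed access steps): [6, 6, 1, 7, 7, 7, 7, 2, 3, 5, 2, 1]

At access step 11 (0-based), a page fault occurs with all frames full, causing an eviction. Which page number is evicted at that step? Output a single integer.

Answer: 2

Derivation:
Step 0: ref 6 -> FAULT, frames=[6,-,-]
Step 1: ref 6 -> HIT, frames=[6,-,-]
Step 2: ref 1 -> FAULT, frames=[6,1,-]
Step 3: ref 7 -> FAULT, frames=[6,1,7]
Step 4: ref 7 -> HIT, frames=[6,1,7]
Step 5: ref 7 -> HIT, frames=[6,1,7]
Step 6: ref 7 -> HIT, frames=[6,1,7]
Step 7: ref 2 -> FAULT, evict 6, frames=[2,1,7]
Step 8: ref 3 -> FAULT, evict 1, frames=[2,3,7]
Step 9: ref 5 -> FAULT, evict 7, frames=[2,3,5]
Step 10: ref 2 -> HIT, frames=[2,3,5]
Step 11: ref 1 -> FAULT, evict 2, frames=[1,3,5]
At step 11: evicted page 2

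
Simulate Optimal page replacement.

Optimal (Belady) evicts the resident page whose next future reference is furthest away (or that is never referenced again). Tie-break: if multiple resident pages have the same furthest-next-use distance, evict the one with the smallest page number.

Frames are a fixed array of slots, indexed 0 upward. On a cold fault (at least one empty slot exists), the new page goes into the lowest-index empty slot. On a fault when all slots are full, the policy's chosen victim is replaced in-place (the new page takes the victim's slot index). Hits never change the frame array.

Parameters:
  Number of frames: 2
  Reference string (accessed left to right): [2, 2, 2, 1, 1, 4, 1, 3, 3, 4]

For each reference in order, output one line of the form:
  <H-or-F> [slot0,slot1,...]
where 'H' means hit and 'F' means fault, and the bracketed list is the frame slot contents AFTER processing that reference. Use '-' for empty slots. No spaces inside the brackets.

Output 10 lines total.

F [2,-]
H [2,-]
H [2,-]
F [2,1]
H [2,1]
F [4,1]
H [4,1]
F [4,3]
H [4,3]
H [4,3]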